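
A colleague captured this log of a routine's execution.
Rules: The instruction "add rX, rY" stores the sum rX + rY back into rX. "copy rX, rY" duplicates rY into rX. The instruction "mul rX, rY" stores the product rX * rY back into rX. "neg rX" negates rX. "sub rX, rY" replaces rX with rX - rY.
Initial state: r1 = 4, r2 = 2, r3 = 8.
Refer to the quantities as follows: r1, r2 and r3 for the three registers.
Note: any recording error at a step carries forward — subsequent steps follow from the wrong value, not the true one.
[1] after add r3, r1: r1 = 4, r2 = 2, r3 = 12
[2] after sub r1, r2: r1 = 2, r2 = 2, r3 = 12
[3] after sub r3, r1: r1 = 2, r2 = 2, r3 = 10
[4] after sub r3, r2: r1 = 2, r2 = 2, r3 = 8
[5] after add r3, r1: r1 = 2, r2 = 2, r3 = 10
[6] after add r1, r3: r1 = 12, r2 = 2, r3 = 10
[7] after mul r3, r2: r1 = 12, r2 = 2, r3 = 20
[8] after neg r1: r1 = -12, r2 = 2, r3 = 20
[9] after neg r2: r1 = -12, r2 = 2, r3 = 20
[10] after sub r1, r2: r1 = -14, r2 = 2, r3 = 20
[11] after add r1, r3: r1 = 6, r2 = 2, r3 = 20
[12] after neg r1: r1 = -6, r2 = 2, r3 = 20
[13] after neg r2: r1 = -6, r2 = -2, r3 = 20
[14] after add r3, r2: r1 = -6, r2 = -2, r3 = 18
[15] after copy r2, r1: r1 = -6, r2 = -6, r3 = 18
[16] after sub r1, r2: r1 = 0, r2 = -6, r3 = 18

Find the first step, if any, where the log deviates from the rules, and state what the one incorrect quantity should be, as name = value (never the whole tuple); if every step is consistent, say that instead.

step 9, r2 = -2

Recomputing the run from the initial state:
step 1: r1 = 4, r2 = 2, r3 = 12
step 2: r1 = 2, r2 = 2, r3 = 12
step 3: r1 = 2, r2 = 2, r3 = 10
step 4: r1 = 2, r2 = 2, r3 = 8
step 5: r1 = 2, r2 = 2, r3 = 10
step 6: r1 = 12, r2 = 2, r3 = 10
step 7: r1 = 12, r2 = 2, r3 = 20
step 8: r1 = -12, r2 = 2, r3 = 20
step 9: r1 = -12, r2 = -2, r3 = 20
step 10: r1 = -10, r2 = -2, r3 = 20
step 11: r1 = 10, r2 = -2, r3 = 20
step 12: r1 = -10, r2 = -2, r3 = 20
step 13: r1 = -10, r2 = 2, r3 = 20
step 14: r1 = -10, r2 = 2, r3 = 22
step 15: r1 = -10, r2 = -10, r3 = 22
step 16: r1 = 0, r2 = -10, r3 = 22
The first disagreement with the log is at step 9, where the value should be r2 = -2.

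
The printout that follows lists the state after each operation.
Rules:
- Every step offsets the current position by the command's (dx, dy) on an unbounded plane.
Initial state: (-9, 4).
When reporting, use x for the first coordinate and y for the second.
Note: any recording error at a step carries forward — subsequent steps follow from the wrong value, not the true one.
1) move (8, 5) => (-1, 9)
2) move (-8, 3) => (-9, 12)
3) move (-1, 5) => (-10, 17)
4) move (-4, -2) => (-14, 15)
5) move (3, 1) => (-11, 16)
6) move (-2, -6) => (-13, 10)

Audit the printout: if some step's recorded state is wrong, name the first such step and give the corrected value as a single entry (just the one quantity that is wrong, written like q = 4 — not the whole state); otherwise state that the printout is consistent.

no error

Recomputing the run from the initial state:
step 1: x = -1, y = 9
step 2: x = -9, y = 12
step 3: x = -10, y = 17
step 4: x = -14, y = 15
step 5: x = -11, y = 16
step 6: x = -13, y = 10
This matches the printout at every step.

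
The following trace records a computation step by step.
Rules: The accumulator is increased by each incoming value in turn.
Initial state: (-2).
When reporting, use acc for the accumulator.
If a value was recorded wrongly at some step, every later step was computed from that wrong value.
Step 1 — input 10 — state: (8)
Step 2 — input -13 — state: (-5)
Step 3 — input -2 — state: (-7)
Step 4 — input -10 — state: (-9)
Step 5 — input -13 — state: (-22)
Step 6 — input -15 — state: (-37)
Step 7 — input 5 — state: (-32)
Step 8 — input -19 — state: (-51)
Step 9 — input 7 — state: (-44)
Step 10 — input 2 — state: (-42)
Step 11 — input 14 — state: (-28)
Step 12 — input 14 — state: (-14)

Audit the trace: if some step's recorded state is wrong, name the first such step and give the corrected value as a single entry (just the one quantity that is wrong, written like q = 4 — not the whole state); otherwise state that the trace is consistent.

step 4, acc = -17

1. acc = -2 + 10 = 8 (confirmed correct)
2. acc = 8 + -13 = -5 (in agreement)
3. acc = -5 + -2 = -7 (checks out)
4. acc = -7 + -10 = -17 (the recorded entry deviates here)
Step 4 is the first one off; corrected, acc = -17.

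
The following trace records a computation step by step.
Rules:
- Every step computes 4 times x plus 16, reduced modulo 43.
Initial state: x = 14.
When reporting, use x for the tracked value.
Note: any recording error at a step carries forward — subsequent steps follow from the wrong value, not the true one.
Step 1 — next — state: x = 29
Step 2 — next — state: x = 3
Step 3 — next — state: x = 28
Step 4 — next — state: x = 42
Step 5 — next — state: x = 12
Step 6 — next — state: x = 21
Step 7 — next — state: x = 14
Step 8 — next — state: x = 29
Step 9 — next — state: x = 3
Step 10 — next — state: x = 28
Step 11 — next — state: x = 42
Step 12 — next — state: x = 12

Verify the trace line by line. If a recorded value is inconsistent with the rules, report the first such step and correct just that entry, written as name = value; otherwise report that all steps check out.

no error

Recomputing the run from the initial state:
step 1: x = 29
step 2: x = 3
step 3: x = 28
step 4: x = 42
step 5: x = 12
step 6: x = 21
step 7: x = 14
step 8: x = 29
step 9: x = 3
step 10: x = 28
step 11: x = 42
step 12: x = 12
This matches the trace at every step.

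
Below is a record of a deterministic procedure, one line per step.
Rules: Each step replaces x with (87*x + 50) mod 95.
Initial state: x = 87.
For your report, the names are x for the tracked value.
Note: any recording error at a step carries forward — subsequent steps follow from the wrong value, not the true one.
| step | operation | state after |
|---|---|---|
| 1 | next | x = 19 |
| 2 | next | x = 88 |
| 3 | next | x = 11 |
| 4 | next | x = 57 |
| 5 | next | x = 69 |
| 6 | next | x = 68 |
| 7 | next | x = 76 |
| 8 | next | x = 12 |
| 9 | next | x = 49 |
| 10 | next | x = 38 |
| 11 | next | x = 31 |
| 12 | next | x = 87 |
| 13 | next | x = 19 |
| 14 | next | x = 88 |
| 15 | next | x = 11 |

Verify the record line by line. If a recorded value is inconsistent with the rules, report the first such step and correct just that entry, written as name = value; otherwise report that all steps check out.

Step 1: x = (87*87 + 50) mod 95 = 19 — same as recorded.
Step 2: x = (87*19 + 50) mod 95 = 88 — consistent with the record.
Step 3: x = (87*88 + 50) mod 95 = 11 — exactly as logged.
Step 4: x = (87*11 + 50) mod 95 = 57 — confirmed correct.
Step 5: x = (87*57 + 50) mod 95 = 69 — matches.
Step 6: x = (87*69 + 50) mod 95 = 68 — verified.
Step 7: x = (87*68 + 50) mod 95 = 76 — matches.
Step 8: x = (87*76 + 50) mod 95 = 12 — agrees with the record.
Step 9: x = (87*12 + 50) mod 95 = 49 — in agreement.
Step 10: x = (87*49 + 50) mod 95 = 38 — exactly as logged.
Step 11: x = (87*38 + 50) mod 95 = 31 — agrees with the record.
Step 12: x = (87*31 + 50) mod 95 = 87 — in agreement.
Step 13: x = (87*87 + 50) mod 95 = 19 — matches.
Step 14: x = (87*19 + 50) mod 95 = 88 — agrees with the record.
Step 15: x = (87*88 + 50) mod 95 = 11 — confirmed correct.
All entries verified; no error found.

no error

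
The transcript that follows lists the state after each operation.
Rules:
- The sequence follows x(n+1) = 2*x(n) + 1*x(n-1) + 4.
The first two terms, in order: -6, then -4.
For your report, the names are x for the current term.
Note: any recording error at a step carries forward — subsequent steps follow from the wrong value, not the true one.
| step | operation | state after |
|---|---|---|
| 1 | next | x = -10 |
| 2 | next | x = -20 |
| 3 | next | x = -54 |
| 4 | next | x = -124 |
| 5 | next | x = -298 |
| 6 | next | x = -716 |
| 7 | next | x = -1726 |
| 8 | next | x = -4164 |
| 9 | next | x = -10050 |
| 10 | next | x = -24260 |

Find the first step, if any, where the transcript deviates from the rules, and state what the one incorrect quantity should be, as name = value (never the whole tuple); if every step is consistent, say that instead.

Recomputing the run from the initial state:
step 1: x = -10
step 2: x = -20
step 3: x = -46
step 4: x = -108
step 5: x = -258
step 6: x = -620
step 7: x = -1494
step 8: x = -3604
step 9: x = -8698
step 10: x = -20996
The first disagreement with the transcript is at step 3, where the value should be x = -46.

step 3, x = -46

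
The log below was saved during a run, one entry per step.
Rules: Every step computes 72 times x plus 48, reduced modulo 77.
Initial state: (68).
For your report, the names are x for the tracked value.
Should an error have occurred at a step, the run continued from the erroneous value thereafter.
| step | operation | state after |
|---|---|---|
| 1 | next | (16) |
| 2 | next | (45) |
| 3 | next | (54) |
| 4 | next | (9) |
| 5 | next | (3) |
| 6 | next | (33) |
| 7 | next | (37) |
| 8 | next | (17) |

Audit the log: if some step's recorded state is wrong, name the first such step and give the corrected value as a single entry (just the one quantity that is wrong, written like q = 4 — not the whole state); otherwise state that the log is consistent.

Recomputing the run from the initial state:
step 1: x = 16
step 2: x = 45
step 3: x = 54
step 4: x = 9
step 5: x = 3
step 6: x = 33
step 7: x = 37
step 8: x = 17
This matches the log at every step.

no error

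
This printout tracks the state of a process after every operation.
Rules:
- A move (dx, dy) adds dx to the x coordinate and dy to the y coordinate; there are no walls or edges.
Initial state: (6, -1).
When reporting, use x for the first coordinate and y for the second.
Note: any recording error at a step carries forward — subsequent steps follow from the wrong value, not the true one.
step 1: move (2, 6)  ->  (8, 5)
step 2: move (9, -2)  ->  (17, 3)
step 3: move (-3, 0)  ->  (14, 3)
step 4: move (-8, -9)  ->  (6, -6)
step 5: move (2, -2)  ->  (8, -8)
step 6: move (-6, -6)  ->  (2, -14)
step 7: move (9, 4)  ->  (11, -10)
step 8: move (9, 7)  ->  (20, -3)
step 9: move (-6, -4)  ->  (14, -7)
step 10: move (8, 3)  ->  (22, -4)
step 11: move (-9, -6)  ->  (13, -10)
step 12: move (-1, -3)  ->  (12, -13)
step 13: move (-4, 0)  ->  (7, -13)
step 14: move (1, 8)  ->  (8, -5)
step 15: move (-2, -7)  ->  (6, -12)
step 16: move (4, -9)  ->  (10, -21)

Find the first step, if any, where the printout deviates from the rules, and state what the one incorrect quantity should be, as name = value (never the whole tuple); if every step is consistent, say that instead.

Step 1: x = 6 + (2) = 8, y = -1 + (6) = 5 — exactly as logged.
Step 2: x = 8 + (9) = 17, y = 5 + (-2) = 3 — no discrepancy.
Step 3: x = 17 + (-3) = 14, y = 3 + (0) = 3 — verified.
Step 4: x = 14 + (-8) = 6, y = 3 + (-9) = -6 — exactly as logged.
Step 5: x = 6 + (2) = 8, y = -6 + (-2) = -8 — confirmed correct.
Step 6: x = 8 + (-6) = 2, y = -8 + (-6) = -14 — checks out.
Step 7: x = 2 + (9) = 11, y = -14 + (4) = -10 — verified.
Step 8: x = 11 + (9) = 20, y = -10 + (7) = -3 — same as recorded.
Step 9: x = 20 + (-6) = 14, y = -3 + (-4) = -7 — no discrepancy.
Step 10: x = 14 + (8) = 22, y = -7 + (3) = -4 — verified.
Step 11: x = 22 + (-9) = 13, y = -4 + (-6) = -10 — agrees with the printout.
Step 12: x = 13 + (-1) = 12, y = -10 + (-3) = -13 — in agreement.
Step 13: x = 12 + (-4) = 8, y = -13 + (0) = -13 — a discrepancy with the printout.
First incorrect step: 13; the correct value is x = 8.

step 13, x = 8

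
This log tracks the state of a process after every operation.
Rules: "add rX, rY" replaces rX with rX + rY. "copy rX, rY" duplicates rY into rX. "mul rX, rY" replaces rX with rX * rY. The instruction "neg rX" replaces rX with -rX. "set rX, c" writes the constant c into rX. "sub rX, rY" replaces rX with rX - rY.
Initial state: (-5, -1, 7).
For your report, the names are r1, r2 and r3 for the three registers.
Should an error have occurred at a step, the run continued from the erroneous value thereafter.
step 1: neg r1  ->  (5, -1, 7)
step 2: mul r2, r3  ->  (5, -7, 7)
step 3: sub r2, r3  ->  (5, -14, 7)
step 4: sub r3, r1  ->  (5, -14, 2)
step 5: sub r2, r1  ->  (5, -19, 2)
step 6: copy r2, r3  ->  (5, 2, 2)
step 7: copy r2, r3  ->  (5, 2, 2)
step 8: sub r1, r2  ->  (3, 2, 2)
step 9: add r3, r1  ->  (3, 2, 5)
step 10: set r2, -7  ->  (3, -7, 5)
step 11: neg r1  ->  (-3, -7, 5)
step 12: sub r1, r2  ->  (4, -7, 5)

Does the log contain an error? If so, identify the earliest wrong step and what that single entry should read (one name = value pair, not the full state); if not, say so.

Recomputing the run from the initial state:
step 1: r1 = 5, r2 = -1, r3 = 7
step 2: r1 = 5, r2 = -7, r3 = 7
step 3: r1 = 5, r2 = -14, r3 = 7
step 4: r1 = 5, r2 = -14, r3 = 2
step 5: r1 = 5, r2 = -19, r3 = 2
step 6: r1 = 5, r2 = 2, r3 = 2
step 7: r1 = 5, r2 = 2, r3 = 2
step 8: r1 = 3, r2 = 2, r3 = 2
step 9: r1 = 3, r2 = 2, r3 = 5
step 10: r1 = 3, r2 = -7, r3 = 5
step 11: r1 = -3, r2 = -7, r3 = 5
step 12: r1 = 4, r2 = -7, r3 = 5
This matches the log at every step.

no error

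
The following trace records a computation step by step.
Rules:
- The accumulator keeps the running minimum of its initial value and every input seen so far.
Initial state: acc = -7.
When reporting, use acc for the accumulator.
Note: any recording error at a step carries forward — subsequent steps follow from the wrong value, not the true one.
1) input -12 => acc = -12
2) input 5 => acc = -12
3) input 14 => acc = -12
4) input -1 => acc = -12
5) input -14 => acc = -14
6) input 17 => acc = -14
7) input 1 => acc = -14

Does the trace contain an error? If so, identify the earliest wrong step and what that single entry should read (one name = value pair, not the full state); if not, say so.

no error

Step 1: acc = min(-7, -12) = -12 — no discrepancy.
Step 2: acc = min(-12, 5) = -12 — agrees with the trace.
Step 3: acc = min(-12, 14) = -12 — exactly as logged.
Step 4: acc = min(-12, -1) = -12 — same as recorded.
Step 5: acc = min(-12, -14) = -14 — exactly as logged.
Step 6: acc = min(-14, 17) = -14 — same as recorded.
Step 7: acc = min(-14, 1) = -14 — verified.
Every step is consistent.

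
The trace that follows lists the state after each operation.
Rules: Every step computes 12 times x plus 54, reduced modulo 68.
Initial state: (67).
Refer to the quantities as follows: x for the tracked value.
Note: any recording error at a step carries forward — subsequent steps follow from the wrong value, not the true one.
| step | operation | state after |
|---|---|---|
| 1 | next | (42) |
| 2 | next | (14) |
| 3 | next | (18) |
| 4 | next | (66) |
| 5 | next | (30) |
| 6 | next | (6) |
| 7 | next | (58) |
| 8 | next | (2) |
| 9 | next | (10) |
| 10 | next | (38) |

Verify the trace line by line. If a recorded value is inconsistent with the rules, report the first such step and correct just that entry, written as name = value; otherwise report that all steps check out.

no error

1. x = (12*67 + 54) mod 68 = 42 (verified)
2. x = (12*42 + 54) mod 68 = 14 (checks out)
3. x = (12*14 + 54) mod 68 = 18 (exactly as logged)
4. x = (12*18 + 54) mod 68 = 66 (checks out)
5. x = (12*66 + 54) mod 68 = 30 (matches)
6. x = (12*30 + 54) mod 68 = 6 (matches)
7. x = (12*6 + 54) mod 68 = 58 (confirmed correct)
8. x = (12*58 + 54) mod 68 = 2 (checks out)
9. x = (12*2 + 54) mod 68 = 10 (checks out)
10. x = (12*10 + 54) mod 68 = 38 (same as recorded)
No step deviates from the rules.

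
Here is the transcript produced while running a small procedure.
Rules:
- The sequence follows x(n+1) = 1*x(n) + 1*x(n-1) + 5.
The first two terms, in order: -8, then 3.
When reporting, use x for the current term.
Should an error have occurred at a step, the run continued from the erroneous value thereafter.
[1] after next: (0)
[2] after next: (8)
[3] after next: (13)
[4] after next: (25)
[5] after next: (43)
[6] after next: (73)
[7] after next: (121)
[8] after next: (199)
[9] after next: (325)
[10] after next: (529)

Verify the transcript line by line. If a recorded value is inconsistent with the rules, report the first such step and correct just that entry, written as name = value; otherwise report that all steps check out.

step 4, x = 26

Recomputing the run from the initial state:
step 1: x = 0
step 2: x = 8
step 3: x = 13
step 4: x = 26
step 5: x = 44
step 6: x = 75
step 7: x = 124
step 8: x = 204
step 9: x = 333
step 10: x = 542
The first disagreement with the transcript is at step 4, where the value should be x = 26.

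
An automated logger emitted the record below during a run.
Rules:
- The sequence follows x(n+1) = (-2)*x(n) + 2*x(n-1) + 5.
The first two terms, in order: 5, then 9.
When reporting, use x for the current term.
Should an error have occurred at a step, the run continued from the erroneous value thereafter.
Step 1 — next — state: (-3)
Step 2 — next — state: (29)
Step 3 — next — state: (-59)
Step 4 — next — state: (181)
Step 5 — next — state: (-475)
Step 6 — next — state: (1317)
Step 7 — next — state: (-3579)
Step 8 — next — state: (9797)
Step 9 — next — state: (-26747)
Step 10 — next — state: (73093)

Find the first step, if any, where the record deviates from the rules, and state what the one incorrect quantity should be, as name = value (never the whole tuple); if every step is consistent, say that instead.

no error

1. x = -2*(9) + (2)*(5) + (5) = -3 (same as recorded)
2. x = -2*(-3) + (2)*(9) + (5) = 29 (no discrepancy)
3. x = -2*(29) + (2)*(-3) + (5) = -59 (no discrepancy)
4. x = -2*(-59) + (2)*(29) + (5) = 181 (verified)
5. x = -2*(181) + (2)*(-59) + (5) = -475 (confirmed correct)
6. x = -2*(-475) + (2)*(181) + (5) = 1317 (agrees with the record)
7. x = -2*(1317) + (2)*(-475) + (5) = -3579 (no discrepancy)
8. x = -2*(-3579) + (2)*(1317) + (5) = 9797 (consistent with the record)
9. x = -2*(9797) + (2)*(-3579) + (5) = -26747 (verified)
10. x = -2*(-26747) + (2)*(9797) + (5) = 73093 (exactly as logged)
The whole run recomputes cleanly — no discrepancies.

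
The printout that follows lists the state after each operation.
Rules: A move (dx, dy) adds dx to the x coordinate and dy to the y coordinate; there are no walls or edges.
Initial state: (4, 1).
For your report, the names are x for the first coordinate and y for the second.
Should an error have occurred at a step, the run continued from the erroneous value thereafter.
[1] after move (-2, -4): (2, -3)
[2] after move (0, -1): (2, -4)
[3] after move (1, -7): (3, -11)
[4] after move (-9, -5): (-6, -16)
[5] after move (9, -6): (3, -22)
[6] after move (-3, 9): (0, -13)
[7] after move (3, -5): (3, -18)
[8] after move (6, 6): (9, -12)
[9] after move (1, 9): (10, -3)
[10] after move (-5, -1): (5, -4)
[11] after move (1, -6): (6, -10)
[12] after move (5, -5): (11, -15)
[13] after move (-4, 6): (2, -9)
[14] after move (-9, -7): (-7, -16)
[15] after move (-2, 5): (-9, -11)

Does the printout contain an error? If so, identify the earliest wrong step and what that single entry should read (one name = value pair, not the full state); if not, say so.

Recomputing the run from the initial state:
step 1: x = 2, y = -3
step 2: x = 2, y = -4
step 3: x = 3, y = -11
step 4: x = -6, y = -16
step 5: x = 3, y = -22
step 6: x = 0, y = -13
step 7: x = 3, y = -18
step 8: x = 9, y = -12
step 9: x = 10, y = -3
step 10: x = 5, y = -4
step 11: x = 6, y = -10
step 12: x = 11, y = -15
step 13: x = 7, y = -9
step 14: x = -2, y = -16
step 15: x = -4, y = -11
The first disagreement with the printout is at step 13, where the value should be x = 7.

step 13, x = 7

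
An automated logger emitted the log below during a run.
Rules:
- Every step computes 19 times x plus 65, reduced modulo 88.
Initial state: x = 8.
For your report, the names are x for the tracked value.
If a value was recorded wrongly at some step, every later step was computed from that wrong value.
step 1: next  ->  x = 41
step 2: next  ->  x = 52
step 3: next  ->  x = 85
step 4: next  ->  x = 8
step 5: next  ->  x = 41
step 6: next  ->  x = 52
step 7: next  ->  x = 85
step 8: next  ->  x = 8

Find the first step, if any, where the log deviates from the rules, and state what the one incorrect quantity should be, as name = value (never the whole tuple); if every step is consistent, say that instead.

Step 1: x = (19*8 + 65) mod 88 = 41 — no discrepancy.
Step 2: x = (19*41 + 65) mod 88 = 52 — exactly as logged.
Step 3: x = (19*52 + 65) mod 88 = 85 — checks out.
Step 4: x = (19*85 + 65) mod 88 = 8 — verified.
Step 5: x = (19*8 + 65) mod 88 = 41 — in agreement.
Step 6: x = (19*41 + 65) mod 88 = 52 — matches.
Step 7: x = (19*52 + 65) mod 88 = 85 — exactly as logged.
Step 8: x = (19*85 + 65) mod 88 = 8 — no discrepancy.
Every step is consistent.

no error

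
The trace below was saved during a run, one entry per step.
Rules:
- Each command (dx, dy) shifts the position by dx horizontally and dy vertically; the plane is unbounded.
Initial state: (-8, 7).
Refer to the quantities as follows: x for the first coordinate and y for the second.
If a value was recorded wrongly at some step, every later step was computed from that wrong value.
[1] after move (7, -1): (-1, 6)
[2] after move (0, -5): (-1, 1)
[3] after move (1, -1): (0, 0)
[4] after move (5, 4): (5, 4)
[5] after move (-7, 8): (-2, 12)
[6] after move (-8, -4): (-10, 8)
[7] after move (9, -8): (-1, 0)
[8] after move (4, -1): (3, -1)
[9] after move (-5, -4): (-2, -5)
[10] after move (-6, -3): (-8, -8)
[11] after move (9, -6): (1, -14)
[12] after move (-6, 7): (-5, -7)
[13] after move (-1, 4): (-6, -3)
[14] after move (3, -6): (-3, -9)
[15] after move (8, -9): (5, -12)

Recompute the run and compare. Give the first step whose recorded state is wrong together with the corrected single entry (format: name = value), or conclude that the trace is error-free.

1. x = -8 + (7) = -1, y = 7 + (-1) = 6 (exactly as logged)
2. x = -1 + (0) = -1, y = 6 + (-5) = 1 (agrees with the trace)
3. x = -1 + (1) = 0, y = 1 + (-1) = 0 (in agreement)
4. x = 0 + (5) = 5, y = 0 + (4) = 4 (checks out)
5. x = 5 + (-7) = -2, y = 4 + (8) = 12 (consistent with the trace)
6. x = -2 + (-8) = -10, y = 12 + (-4) = 8 (exactly as logged)
7. x = -10 + (9) = -1, y = 8 + (-8) = 0 (matches)
8. x = -1 + (4) = 3, y = 0 + (-1) = -1 (no discrepancy)
9. x = 3 + (-5) = -2, y = -1 + (-4) = -5 (exactly as logged)
10. x = -2 + (-6) = -8, y = -5 + (-3) = -8 (checks out)
11. x = -8 + (9) = 1, y = -8 + (-6) = -14 (same as recorded)
12. x = 1 + (-6) = -5, y = -14 + (7) = -7 (matches)
13. x = -5 + (-1) = -6, y = -7 + (4) = -3 (in agreement)
14. x = -6 + (3) = -3, y = -3 + (-6) = -9 (verified)
15. x = -3 + (8) = 5, y = -9 + (-9) = -18 (the entry is off here)
First deviation found at step 15; the corrected entry is y = -18.

step 15, y = -18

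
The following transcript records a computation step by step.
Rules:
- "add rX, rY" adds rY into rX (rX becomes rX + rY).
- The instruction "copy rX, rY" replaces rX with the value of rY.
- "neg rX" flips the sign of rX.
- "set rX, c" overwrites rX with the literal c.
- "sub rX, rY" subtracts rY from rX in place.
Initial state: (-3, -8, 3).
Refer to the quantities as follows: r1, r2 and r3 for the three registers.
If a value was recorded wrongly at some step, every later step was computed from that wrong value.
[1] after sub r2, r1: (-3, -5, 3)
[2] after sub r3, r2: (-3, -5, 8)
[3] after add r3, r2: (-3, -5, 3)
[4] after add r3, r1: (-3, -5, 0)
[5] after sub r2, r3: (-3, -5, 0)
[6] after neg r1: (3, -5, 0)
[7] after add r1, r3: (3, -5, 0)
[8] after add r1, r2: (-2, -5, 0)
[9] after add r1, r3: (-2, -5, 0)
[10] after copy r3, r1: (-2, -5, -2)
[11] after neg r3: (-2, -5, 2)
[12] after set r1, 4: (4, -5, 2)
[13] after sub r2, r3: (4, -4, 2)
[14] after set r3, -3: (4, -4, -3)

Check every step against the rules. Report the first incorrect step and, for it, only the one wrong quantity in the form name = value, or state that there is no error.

step 13, r2 = -7

Recomputing the run from the initial state:
step 1: r1 = -3, r2 = -5, r3 = 3
step 2: r1 = -3, r2 = -5, r3 = 8
step 3: r1 = -3, r2 = -5, r3 = 3
step 4: r1 = -3, r2 = -5, r3 = 0
step 5: r1 = -3, r2 = -5, r3 = 0
step 6: r1 = 3, r2 = -5, r3 = 0
step 7: r1 = 3, r2 = -5, r3 = 0
step 8: r1 = -2, r2 = -5, r3 = 0
step 9: r1 = -2, r2 = -5, r3 = 0
step 10: r1 = -2, r2 = -5, r3 = -2
step 11: r1 = -2, r2 = -5, r3 = 2
step 12: r1 = 4, r2 = -5, r3 = 2
step 13: r1 = 4, r2 = -7, r3 = 2
step 14: r1 = 4, r2 = -7, r3 = -3
The first disagreement with the transcript is at step 13, where the value should be r2 = -7.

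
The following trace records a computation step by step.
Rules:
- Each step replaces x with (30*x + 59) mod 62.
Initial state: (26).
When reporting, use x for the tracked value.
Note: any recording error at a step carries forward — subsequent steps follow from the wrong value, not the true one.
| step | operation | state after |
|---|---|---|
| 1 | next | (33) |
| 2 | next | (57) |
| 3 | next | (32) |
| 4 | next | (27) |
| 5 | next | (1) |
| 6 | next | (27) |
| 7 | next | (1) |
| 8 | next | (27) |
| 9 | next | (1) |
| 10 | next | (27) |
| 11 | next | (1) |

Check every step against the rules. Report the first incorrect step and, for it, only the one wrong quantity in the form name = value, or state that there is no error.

Recomputing the run from the initial state:
step 1: x = 33
step 2: x = 57
step 3: x = 33
step 4: x = 57
step 5: x = 33
step 6: x = 57
step 7: x = 33
step 8: x = 57
step 9: x = 33
step 10: x = 57
step 11: x = 33
The first disagreement with the trace is at step 3, where the value should be x = 33.

step 3, x = 33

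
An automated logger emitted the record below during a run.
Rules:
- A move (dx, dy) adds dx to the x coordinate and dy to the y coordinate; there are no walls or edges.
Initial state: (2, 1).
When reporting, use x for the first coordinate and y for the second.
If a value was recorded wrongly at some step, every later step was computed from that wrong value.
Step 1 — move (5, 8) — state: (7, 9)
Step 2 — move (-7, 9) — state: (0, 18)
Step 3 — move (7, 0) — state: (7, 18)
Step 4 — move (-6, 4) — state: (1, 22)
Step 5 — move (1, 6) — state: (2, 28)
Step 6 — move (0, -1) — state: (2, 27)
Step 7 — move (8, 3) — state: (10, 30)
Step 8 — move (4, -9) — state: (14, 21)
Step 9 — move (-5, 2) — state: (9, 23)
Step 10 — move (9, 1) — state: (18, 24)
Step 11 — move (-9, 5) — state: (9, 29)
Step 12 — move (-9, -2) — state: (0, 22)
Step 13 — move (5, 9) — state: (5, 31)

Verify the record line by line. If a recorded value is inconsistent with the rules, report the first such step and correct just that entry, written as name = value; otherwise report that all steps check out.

Step 1: x = 2 + (5) = 7, y = 1 + (8) = 9 — in agreement.
Step 2: x = 7 + (-7) = 0, y = 9 + (9) = 18 — exactly as logged.
Step 3: x = 0 + (7) = 7, y = 18 + (0) = 18 — consistent with the record.
Step 4: x = 7 + (-6) = 1, y = 18 + (4) = 22 — confirmed correct.
Step 5: x = 1 + (1) = 2, y = 22 + (6) = 28 — checks out.
Step 6: x = 2 + (0) = 2, y = 28 + (-1) = 27 — no discrepancy.
Step 7: x = 2 + (8) = 10, y = 27 + (3) = 30 — consistent with the record.
Step 8: x = 10 + (4) = 14, y = 30 + (-9) = 21 — agrees with the record.
Step 9: x = 14 + (-5) = 9, y = 21 + (2) = 23 — in agreement.
Step 10: x = 9 + (9) = 18, y = 23 + (1) = 24 — matches.
Step 11: x = 18 + (-9) = 9, y = 24 + (5) = 29 — consistent with the record.
Step 12: x = 9 + (-9) = 0, y = 29 + (-2) = 27 — a discrepancy with the record.
So the first discrepancy is step 12, where the right value is y = 27.

step 12, y = 27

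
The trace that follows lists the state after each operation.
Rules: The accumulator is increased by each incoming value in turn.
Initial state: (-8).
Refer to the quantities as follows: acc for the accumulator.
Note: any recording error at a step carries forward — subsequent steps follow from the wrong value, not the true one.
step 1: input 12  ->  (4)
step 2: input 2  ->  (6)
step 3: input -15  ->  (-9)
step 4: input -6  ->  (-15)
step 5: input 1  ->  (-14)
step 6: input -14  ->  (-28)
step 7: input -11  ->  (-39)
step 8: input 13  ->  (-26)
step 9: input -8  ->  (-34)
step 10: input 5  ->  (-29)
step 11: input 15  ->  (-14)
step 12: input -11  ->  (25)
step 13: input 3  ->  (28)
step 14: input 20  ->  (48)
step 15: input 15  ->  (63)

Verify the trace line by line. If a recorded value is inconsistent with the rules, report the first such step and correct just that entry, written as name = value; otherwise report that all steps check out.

1. acc = -8 + 12 = 4 (matches)
2. acc = 4 + 2 = 6 (agrees with the trace)
3. acc = 6 + -15 = -9 (matches)
4. acc = -9 + -6 = -15 (checks out)
5. acc = -15 + 1 = -14 (in agreement)
6. acc = -14 + -14 = -28 (exactly as logged)
7. acc = -28 + -11 = -39 (checks out)
8. acc = -39 + 13 = -26 (no discrepancy)
9. acc = -26 + -8 = -34 (checks out)
10. acc = -34 + 5 = -29 (exactly as logged)
11. acc = -29 + 15 = -14 (in agreement)
12. acc = -14 + -11 = -25 (not what was recorded)
First incorrect step: 12; the correct value is acc = -25.

step 12, acc = -25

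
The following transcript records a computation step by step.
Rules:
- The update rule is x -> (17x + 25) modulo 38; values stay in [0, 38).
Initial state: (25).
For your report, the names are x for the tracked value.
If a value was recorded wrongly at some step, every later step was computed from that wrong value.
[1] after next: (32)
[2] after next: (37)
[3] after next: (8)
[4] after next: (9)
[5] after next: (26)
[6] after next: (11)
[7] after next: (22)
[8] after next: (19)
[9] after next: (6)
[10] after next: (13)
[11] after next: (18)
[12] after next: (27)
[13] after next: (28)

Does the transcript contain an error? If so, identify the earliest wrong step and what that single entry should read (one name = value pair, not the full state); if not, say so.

no error

Step 1: x = (17*25 + 25) mod 38 = 32 — no discrepancy.
Step 2: x = (17*32 + 25) mod 38 = 37 — agrees with the transcript.
Step 3: x = (17*37 + 25) mod 38 = 8 — in agreement.
Step 4: x = (17*8 + 25) mod 38 = 9 — in agreement.
Step 5: x = (17*9 + 25) mod 38 = 26 — checks out.
Step 6: x = (17*26 + 25) mod 38 = 11 — matches.
Step 7: x = (17*11 + 25) mod 38 = 22 — exactly as logged.
Step 8: x = (17*22 + 25) mod 38 = 19 — confirmed correct.
Step 9: x = (17*19 + 25) mod 38 = 6 — matches.
Step 10: x = (17*6 + 25) mod 38 = 13 — no discrepancy.
Step 11: x = (17*13 + 25) mod 38 = 18 — no discrepancy.
Step 12: x = (17*18 + 25) mod 38 = 27 — agrees with the transcript.
Step 13: x = (17*27 + 25) mod 38 = 28 — no discrepancy.
Each recorded entry agrees with the recomputation.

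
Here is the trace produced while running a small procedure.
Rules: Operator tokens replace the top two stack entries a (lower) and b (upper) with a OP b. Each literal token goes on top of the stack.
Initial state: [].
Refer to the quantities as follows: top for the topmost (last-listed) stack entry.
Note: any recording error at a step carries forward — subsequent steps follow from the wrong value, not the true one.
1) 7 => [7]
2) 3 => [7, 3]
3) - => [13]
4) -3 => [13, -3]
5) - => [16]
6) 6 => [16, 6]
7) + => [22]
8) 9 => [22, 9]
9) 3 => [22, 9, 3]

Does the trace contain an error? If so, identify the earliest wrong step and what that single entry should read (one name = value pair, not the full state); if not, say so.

step 3, top = 4

Recomputing the run from the initial state:
step 1: [7]
step 2: [7, 3]
step 3: [4]
step 4: [4, -3]
step 5: [7]
step 6: [7, 6]
step 7: [13]
step 8: [13, 9]
step 9: [13, 9, 3]
The first disagreement with the trace is at step 3, where the value should be top = 4.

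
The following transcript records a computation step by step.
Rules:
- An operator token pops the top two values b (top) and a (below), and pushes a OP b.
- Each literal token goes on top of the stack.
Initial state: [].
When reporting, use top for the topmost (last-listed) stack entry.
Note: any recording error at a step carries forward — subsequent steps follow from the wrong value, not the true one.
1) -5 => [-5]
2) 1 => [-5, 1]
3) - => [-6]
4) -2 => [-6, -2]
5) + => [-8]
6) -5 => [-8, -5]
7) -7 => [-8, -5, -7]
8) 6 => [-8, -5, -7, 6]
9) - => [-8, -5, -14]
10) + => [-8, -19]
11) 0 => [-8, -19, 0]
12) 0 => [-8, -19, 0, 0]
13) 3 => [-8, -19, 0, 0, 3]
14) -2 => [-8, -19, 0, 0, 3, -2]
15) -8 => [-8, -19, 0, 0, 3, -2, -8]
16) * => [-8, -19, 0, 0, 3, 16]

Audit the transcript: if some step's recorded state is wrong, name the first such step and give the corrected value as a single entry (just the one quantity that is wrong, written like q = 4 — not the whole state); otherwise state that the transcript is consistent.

step 1: push -5: top = -5 -> in agreement
step 2: push 1: top = 1 -> matches
step 3: -5 - 1 = -6 -> matches
step 4: push -2: top = -2 -> in agreement
step 5: -6 + -2 = -8 -> no discrepancy
step 6: push -5: top = -5 -> no discrepancy
step 7: push -7: top = -7 -> confirmed correct
step 8: push 6: top = 6 -> in agreement
step 9: -7 - 6 = -13 -> this is not what the transcript shows
That makes step 9 the first incorrect line — top = -13 is what it should show.

step 9, top = -13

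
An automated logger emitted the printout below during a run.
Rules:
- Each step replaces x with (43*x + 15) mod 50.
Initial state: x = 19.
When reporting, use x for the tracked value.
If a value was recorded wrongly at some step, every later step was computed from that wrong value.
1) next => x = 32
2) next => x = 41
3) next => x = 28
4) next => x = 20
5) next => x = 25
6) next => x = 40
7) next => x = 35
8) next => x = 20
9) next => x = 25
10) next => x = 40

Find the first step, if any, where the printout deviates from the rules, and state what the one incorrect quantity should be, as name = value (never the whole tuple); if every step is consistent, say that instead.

1. x = (43*19 + 15) mod 50 = 32 (checks out)
2. x = (43*32 + 15) mod 50 = 41 (exactly as logged)
3. x = (43*41 + 15) mod 50 = 28 (in agreement)
4. x = (43*28 + 15) mod 50 = 19 (the recorded entry deviates here)
So the first discrepancy is step 4, where the right value is x = 19.

step 4, x = 19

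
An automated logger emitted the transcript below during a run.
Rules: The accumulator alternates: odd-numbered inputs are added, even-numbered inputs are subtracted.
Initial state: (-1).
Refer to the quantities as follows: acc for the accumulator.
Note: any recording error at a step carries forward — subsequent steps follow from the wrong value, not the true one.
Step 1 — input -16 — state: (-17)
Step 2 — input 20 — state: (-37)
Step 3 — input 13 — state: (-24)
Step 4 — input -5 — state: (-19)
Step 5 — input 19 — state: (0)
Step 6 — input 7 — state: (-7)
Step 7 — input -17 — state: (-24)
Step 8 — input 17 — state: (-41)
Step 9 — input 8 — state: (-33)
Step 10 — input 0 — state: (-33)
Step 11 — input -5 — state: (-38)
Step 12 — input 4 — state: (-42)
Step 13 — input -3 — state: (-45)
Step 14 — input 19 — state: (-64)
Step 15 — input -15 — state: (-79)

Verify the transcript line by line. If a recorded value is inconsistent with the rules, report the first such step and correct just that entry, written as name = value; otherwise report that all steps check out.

Step 1: acc = -1 + -16 = -17 — confirmed correct.
Step 2: acc = -17 - 20 = -37 — matches.
Step 3: acc = -37 + 13 = -24 — in agreement.
Step 4: acc = -24 - -5 = -19 — checks out.
Step 5: acc = -19 + 19 = 0 — no discrepancy.
Step 6: acc = 0 - 7 = -7 — confirmed correct.
Step 7: acc = -7 + -17 = -24 — no discrepancy.
Step 8: acc = -24 - 17 = -41 — consistent with the transcript.
Step 9: acc = -41 + 8 = -33 — checks out.
Step 10: acc = -33 - 0 = -33 — checks out.
Step 11: acc = -33 + -5 = -38 — agrees with the transcript.
Step 12: acc = -38 - 4 = -42 — agrees with the transcript.
Step 13: acc = -42 + -3 = -45 — in agreement.
Step 14: acc = -45 - 19 = -64 — in agreement.
Step 15: acc = -64 + -15 = -79 — consistent with the transcript.
All steps check out; nothing to correct.

no error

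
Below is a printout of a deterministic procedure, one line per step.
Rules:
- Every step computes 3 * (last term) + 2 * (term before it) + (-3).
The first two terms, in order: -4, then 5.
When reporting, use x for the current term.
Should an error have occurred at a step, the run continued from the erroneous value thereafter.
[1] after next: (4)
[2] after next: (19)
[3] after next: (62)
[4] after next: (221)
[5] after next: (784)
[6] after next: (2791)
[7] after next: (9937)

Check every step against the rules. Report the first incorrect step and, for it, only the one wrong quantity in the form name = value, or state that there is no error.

step 1: x = 3*(5) + (2)*(-4) + (-3) = 4 -> matches
step 2: x = 3*(4) + (2)*(5) + (-3) = 19 -> same as recorded
step 3: x = 3*(19) + (2)*(4) + (-3) = 62 -> checks out
step 4: x = 3*(62) + (2)*(19) + (-3) = 221 -> no discrepancy
step 5: x = 3*(221) + (2)*(62) + (-3) = 784 -> agrees with the printout
step 6: x = 3*(784) + (2)*(221) + (-3) = 2791 -> agrees with the printout
step 7: x = 3*(2791) + (2)*(784) + (-3) = 9938 -> the printout disagrees here
That makes step 7 the first incorrect line — x = 9938 is what it should show.

step 7, x = 9938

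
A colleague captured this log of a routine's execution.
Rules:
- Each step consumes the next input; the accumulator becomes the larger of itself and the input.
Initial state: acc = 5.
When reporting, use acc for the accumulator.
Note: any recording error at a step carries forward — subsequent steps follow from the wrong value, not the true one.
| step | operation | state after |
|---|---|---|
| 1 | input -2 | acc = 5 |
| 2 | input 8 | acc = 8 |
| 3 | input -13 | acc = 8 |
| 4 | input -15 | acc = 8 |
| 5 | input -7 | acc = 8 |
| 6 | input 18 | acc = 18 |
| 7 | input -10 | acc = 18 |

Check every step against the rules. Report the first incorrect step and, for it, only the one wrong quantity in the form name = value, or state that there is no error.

no error

1. acc = max(5, -2) = 5 (in agreement)
2. acc = max(5, 8) = 8 (no discrepancy)
3. acc = max(8, -13) = 8 (in agreement)
4. acc = max(8, -15) = 8 (consistent with the log)
5. acc = max(8, -7) = 8 (exactly as logged)
6. acc = max(8, 18) = 18 (matches)
7. acc = max(18, -10) = 18 (consistent with the log)
Nothing is out of place; the run is error-free.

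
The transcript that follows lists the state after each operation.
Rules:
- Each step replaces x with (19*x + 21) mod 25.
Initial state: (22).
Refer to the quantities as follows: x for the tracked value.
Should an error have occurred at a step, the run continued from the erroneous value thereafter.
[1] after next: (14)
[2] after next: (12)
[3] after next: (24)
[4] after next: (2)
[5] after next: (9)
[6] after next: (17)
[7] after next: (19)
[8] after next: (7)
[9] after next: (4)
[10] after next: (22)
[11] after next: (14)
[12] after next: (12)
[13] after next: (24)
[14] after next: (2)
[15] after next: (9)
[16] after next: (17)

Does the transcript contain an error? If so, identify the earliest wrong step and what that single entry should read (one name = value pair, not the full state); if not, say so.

no error

step 1: x = (19*22 + 21) mod 25 = 14 -> checks out
step 2: x = (19*14 + 21) mod 25 = 12 -> in agreement
step 3: x = (19*12 + 21) mod 25 = 24 -> verified
step 4: x = (19*24 + 21) mod 25 = 2 -> in agreement
step 5: x = (19*2 + 21) mod 25 = 9 -> verified
step 6: x = (19*9 + 21) mod 25 = 17 -> verified
step 7: x = (19*17 + 21) mod 25 = 19 -> exactly as logged
step 8: x = (19*19 + 21) mod 25 = 7 -> checks out
step 9: x = (19*7 + 21) mod 25 = 4 -> no discrepancy
step 10: x = (19*4 + 21) mod 25 = 22 -> agrees with the transcript
step 11: x = (19*22 + 21) mod 25 = 14 -> exactly as logged
step 12: x = (19*14 + 21) mod 25 = 12 -> no discrepancy
step 13: x = (19*12 + 21) mod 25 = 24 -> verified
step 14: x = (19*24 + 21) mod 25 = 2 -> no discrepancy
step 15: x = (19*2 + 21) mod 25 = 9 -> no discrepancy
step 16: x = (19*9 + 21) mod 25 = 17 -> agrees with the transcript
The whole run recomputes cleanly — no discrepancies.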